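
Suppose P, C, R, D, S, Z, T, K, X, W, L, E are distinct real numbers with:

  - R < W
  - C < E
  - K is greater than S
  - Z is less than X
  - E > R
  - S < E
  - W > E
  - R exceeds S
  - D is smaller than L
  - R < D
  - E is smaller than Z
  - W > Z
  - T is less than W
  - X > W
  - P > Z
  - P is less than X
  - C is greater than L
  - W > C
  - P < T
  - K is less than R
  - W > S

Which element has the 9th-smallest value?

P

The consecutive relations fix a unique order: S < K < R < D < L < C < E < Z < P < T < W < X.
Counting 9 from the smallest end gives P.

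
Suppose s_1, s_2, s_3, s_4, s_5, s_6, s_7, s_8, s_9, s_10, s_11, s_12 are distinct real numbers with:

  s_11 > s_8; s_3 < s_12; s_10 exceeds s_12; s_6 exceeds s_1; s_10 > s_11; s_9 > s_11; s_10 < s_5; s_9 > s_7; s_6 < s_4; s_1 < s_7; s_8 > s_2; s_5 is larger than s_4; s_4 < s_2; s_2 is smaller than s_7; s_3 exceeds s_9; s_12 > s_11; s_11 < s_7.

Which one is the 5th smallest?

Chaining the given pairs: s_1 < s_6 < s_4 < s_2 < s_8 < s_11 < s_7 < s_9 < s_3 < s_12 < s_10 < s_5.
Counting 5 from the smallest end gives s_8.

s_8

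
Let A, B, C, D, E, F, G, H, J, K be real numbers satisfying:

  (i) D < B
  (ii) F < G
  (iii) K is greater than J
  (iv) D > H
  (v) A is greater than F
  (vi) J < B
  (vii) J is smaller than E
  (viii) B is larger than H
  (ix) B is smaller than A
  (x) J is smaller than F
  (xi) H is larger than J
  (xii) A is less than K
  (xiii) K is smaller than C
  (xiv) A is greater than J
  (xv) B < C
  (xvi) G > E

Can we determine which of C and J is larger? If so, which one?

J < H and H < D give J < D.
With D < B: J < H < D < B.
With B < A: J < H < D < B < A.
Then A < K extends the chain to K.
Then K < C extends the chain to C.
So C is larger.

C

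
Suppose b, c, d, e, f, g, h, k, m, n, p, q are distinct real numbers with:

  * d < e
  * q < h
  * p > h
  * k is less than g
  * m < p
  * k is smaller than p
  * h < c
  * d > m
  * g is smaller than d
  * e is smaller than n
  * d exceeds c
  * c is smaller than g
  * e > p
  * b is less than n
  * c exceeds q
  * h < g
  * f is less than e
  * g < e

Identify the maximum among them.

Chaining downward from n: directly below it, b, e; then p, f, g, d; then m, h, k, c; then q.
That covers every other element, and nothing is given above n, so n is the maximum.

n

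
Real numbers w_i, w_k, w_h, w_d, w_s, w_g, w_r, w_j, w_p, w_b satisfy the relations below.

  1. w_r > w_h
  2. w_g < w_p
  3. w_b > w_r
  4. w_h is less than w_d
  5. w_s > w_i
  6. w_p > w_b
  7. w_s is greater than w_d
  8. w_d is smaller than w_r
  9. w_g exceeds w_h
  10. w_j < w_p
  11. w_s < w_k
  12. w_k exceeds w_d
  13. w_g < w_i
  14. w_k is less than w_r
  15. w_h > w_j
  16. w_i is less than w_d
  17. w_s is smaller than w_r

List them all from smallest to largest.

Nothing is placed below w_j, so it is least; from there w_j < w_h; w_h < w_g; w_g < w_i; w_i < w_d; w_d < w_s; w_s < w_k; w_k < w_r; w_r < w_b; w_b < w_p, each given directly.

w_j < w_h < w_g < w_i < w_d < w_s < w_k < w_r < w_b < w_p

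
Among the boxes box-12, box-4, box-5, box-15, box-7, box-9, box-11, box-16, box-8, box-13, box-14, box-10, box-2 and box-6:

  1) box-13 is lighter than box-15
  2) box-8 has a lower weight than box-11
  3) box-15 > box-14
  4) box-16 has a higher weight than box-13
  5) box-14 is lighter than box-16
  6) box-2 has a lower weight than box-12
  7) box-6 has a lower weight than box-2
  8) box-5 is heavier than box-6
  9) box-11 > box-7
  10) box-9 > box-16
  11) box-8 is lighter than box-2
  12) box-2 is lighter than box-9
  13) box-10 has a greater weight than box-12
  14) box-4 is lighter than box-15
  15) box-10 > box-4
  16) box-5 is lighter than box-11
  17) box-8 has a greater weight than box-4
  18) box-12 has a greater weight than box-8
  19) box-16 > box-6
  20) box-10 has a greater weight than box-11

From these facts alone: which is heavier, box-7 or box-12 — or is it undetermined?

Following every chain through box-12: above box-12 we get box-10; below box-12 we get box-4, box-6, box-8, box-2.
box-7 is not reached, and no chain runs the other way from box-7 to box-12.
So the given relations leave the order of box-12 and box-7 undetermined.

undetermined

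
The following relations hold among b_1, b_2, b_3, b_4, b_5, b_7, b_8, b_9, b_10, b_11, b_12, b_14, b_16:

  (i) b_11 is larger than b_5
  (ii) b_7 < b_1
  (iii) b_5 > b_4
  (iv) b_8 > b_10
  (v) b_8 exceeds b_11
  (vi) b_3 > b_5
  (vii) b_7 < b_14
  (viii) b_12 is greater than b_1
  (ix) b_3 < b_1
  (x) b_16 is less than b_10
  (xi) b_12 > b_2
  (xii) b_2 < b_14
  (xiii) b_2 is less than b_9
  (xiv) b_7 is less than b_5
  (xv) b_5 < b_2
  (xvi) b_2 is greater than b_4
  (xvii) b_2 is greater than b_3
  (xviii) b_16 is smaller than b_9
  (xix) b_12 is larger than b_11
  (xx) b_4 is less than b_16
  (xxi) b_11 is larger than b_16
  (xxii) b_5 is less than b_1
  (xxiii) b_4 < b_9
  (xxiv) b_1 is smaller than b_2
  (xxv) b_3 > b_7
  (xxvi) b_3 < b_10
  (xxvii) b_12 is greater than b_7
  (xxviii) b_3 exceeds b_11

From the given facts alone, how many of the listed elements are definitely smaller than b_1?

6

Directly below b_1: b_7, b_5, b_3.
One step further: b_4, b_11 (5 so far).
One step further: b_16 (6 so far).
No other element is forced below b_1 by the given relations, so the count is 6.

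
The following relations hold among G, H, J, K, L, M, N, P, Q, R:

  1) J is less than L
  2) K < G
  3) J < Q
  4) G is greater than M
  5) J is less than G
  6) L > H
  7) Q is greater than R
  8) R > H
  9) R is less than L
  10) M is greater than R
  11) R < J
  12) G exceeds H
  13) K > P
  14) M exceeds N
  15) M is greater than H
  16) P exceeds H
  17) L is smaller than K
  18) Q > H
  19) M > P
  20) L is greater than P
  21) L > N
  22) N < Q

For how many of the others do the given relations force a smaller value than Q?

4

From Q the given relations immediately reach H, N, R, J.
Nothing else is reachable below Q; 4 in all.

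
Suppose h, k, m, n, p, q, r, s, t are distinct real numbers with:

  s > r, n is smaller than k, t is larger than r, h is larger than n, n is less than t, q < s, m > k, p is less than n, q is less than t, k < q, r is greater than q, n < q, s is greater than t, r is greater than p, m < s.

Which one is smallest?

p

Chaining upward from p: directly above it, n, r; then k, q, h, t, s; then m.
That covers every other element, and nothing is given below p, so p is the smallest.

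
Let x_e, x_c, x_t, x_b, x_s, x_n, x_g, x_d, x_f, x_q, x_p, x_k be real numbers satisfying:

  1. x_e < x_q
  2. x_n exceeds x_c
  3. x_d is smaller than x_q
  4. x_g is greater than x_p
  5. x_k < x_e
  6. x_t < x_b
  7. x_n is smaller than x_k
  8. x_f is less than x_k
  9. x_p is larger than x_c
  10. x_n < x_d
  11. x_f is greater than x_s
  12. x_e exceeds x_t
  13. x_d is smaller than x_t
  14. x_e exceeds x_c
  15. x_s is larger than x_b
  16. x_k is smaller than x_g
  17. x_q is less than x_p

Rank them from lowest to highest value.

x_c < x_n < x_d < x_t < x_b < x_s < x_f < x_k < x_e < x_q < x_p < x_g

Nothing is placed below x_c, so it is least; from there x_c < x_n; x_n < x_d; x_d < x_t; x_t < x_b; x_b < x_s; x_s < x_f; x_f < x_k; x_k < x_e; x_e < x_q; x_q < x_p; x_p < x_g, each given directly.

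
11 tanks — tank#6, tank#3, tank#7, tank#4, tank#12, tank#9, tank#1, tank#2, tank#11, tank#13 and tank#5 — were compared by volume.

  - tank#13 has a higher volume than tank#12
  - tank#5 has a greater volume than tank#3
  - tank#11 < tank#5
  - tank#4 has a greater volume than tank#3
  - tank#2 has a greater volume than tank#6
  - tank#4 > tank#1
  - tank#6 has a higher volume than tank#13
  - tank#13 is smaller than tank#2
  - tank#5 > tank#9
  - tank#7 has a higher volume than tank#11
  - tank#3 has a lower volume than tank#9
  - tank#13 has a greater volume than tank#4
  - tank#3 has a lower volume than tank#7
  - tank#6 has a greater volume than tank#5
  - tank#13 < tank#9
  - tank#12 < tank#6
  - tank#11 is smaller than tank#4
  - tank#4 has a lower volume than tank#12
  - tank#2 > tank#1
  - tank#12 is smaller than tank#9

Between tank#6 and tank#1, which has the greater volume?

tank#6

tank#1 < tank#4 and tank#4 < tank#12 give tank#1 < tank#12.
Then tank#12 < tank#13 extends the chain to tank#13.
With tank#13 < tank#9: tank#1 < tank#4 < tank#12 < tank#13 < tank#9.
Then tank#9 < tank#5 extends the chain to tank#5.
Then tank#5 < tank#6 extends the chain to tank#6.
So tank#1 < tank#6; tank#6 is the larger of the two.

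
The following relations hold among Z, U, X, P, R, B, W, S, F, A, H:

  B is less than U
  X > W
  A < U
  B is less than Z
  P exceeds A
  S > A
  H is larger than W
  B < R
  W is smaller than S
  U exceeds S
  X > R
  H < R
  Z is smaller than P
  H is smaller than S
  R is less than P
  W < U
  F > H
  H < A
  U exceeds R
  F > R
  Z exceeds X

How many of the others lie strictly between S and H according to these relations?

1

Chaining upward from H reaches: R, A, X, Z, P, F, U.
Chaining downward from S reaches: W, A.
Strictly between H and S are those in both lists: A — 1 element.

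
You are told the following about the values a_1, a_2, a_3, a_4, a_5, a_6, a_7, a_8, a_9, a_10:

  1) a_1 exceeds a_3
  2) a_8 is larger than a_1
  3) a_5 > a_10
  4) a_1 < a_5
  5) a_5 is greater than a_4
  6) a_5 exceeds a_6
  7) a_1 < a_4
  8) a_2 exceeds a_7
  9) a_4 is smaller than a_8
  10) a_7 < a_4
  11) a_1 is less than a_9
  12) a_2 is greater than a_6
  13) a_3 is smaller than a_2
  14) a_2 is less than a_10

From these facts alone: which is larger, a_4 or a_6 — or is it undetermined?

Following every chain through a_6: above a_6 we get a_2, a_10, a_5.
a_4 is not reached, and no chain runs the other way from a_4 to a_6.
So the given relations leave the order of a_6 and a_4 undetermined.

undetermined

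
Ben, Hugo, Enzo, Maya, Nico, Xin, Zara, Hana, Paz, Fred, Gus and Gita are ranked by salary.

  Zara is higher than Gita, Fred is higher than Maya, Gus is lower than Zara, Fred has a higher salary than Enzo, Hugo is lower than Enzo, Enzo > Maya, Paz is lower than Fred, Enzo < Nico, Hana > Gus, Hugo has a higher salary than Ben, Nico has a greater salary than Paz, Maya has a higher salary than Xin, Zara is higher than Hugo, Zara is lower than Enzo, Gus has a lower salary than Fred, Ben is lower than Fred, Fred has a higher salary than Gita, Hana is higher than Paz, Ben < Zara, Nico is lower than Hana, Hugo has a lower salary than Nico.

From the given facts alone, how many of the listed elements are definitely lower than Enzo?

7

Directly below Enzo: Hugo, Maya, Zara.
One step further: Ben, Xin, Gita, Gus (7 so far).
No other element is forced below Enzo by the given relations, so the count is 7.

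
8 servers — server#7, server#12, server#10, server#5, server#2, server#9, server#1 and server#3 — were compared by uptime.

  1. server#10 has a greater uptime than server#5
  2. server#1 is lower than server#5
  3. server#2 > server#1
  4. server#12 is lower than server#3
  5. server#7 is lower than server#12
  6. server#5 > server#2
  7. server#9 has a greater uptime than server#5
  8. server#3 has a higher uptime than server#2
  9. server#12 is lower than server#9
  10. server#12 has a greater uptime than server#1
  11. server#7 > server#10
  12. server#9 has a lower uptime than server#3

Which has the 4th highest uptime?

Piecing the relations together gives one ordering: server#1 < server#2 < server#5 < server#10 < server#7 < server#12 < server#9 < server#3.
The 4th largest is server#7.

server#7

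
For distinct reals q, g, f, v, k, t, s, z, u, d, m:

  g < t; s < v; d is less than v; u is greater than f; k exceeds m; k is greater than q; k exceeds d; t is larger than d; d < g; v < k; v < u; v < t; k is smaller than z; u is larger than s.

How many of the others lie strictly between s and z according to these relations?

2

Chaining upward from s reaches: v, u, k, t.
Chaining downward from z reaches: q, m, d, v, k.
Strictly between s and z are those in both lists: v, k — 2 elements.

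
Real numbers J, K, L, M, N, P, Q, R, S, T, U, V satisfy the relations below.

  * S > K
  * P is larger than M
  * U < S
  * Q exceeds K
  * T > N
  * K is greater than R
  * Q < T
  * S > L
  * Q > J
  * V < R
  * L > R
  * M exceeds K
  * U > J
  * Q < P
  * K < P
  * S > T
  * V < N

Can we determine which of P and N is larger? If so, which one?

undetermined

Following every chain through N: above N we get T, S; below N we get V.
P is not reached, and no chain runs the other way from P to N.
So the given relations leave the order of N and P undetermined.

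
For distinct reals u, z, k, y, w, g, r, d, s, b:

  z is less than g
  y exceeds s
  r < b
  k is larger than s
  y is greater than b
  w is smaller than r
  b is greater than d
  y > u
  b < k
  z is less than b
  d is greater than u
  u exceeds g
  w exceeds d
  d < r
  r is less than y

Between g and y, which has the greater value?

Following the relations from g: g < u < d < w < r < b < y.
So g < y; y is the larger of the two.

y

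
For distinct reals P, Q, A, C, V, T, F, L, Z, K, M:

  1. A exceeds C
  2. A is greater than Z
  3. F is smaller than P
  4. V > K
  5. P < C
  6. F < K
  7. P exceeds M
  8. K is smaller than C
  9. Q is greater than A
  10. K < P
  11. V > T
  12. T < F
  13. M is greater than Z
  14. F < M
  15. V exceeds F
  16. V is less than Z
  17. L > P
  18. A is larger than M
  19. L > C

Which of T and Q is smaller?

The relevant relations are T < F; F < K; K < V; V < Z; Z < M; M < P; P < C; C < A; A < Q.
Together: T < F < K < V < Z < M < P < C < A < Q.
So T < Q; T is the smaller of the two.

T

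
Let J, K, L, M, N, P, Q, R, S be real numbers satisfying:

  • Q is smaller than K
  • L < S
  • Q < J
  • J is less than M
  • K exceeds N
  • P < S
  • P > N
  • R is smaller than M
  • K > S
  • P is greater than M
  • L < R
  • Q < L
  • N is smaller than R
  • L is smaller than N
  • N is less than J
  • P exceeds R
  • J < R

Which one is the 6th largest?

Piecing the relations together gives one ordering: Q < L < N < J < R < M < P < S < K.
The 6th largest is J.

J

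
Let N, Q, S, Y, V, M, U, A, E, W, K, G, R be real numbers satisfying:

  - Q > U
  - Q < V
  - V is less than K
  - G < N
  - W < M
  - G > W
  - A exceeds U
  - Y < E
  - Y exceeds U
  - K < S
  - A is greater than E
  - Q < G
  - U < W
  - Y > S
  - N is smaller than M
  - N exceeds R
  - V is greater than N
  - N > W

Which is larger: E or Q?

Q < G and G < N give Q < N.
Then N < V extends the chain to V.
With V < K: Q < G < N < V < K.
With K < S: Q < G < N < V < K < S.
With S < Y: Q < G < N < V < K < S < Y.
With Y < E: Q < G < N < V < K < S < Y < E.
So Q < E; E is the larger of the two.

E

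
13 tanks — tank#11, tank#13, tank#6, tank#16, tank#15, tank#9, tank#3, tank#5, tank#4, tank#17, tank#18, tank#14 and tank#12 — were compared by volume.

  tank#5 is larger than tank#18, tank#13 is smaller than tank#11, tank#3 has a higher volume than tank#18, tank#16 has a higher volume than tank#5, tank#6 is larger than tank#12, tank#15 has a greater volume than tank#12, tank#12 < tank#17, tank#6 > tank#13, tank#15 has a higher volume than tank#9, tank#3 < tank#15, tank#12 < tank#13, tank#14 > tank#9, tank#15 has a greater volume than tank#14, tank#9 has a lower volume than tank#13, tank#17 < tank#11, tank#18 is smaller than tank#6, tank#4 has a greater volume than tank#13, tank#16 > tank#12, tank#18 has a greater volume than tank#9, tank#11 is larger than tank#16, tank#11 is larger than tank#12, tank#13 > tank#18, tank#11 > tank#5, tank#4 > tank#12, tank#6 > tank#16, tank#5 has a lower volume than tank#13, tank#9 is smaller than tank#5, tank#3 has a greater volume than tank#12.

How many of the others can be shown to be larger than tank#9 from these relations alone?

10

From tank#9 the given relations immediately reach tank#18, tank#5, tank#13, tank#14, tank#15.
From those, tank#16, tank#6, tank#3, tank#4, tank#11 — 10 in total.
No other element is forced above tank#9 by the given relations, so the count is 10.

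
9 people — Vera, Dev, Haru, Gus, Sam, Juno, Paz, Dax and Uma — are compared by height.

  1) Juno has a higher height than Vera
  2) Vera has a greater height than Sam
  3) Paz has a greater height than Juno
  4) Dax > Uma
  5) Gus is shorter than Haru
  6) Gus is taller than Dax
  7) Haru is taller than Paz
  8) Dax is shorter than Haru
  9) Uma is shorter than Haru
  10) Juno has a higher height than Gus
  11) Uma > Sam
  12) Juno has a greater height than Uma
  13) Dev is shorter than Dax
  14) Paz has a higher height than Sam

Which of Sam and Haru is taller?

Sam < Uma and Uma < Dax give Sam < Dax.
Then Dax < Gus extends the chain to Gus.
Then Gus < Juno extends the chain to Juno.
Then Juno < Paz extends the chain to Paz.
Then Paz < Haru extends the chain to Haru.
So Sam < Haru; Haru is the taller of the two.

Haru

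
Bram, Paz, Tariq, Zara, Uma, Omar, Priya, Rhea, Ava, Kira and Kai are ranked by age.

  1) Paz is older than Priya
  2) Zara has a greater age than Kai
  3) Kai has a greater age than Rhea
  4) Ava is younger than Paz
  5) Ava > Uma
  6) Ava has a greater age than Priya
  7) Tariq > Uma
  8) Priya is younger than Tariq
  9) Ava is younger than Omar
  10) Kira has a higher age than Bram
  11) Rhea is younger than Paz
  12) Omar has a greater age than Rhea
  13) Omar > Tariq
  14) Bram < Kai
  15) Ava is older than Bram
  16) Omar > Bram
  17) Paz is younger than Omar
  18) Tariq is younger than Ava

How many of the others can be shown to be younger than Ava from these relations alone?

From Ava the given relations immediately reach Uma, Priya, Tariq, Bram.
Nothing else is reachable below Ava; 4 in all.

4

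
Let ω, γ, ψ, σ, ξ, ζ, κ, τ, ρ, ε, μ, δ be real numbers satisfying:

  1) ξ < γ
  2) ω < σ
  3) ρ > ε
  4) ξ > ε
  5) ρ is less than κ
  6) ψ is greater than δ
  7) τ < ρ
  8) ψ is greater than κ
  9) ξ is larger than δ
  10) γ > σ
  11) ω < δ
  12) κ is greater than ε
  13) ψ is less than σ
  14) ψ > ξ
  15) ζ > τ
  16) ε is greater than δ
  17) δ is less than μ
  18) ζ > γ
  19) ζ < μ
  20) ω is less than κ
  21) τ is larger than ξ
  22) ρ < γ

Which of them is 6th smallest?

ρ

The consecutive relations fix a unique order: ω < δ < ε < ξ < τ < ρ < κ < ψ < σ < γ < ζ < μ.
The 6th smallest is ρ.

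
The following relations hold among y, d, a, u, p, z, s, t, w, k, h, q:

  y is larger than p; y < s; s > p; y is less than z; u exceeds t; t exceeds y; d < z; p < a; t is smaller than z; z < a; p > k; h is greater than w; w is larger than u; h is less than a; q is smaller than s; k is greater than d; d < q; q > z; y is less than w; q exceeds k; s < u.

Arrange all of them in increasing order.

d < k < p < y < t < z < q < s < u < w < h < a

Each adjacent pair is fixed by a given relation: d < k; k < p; p < y; y < t; t < z; z < q; q < s; s < u; u < w; w < h; h < a. Chaining them end to end gives the full order.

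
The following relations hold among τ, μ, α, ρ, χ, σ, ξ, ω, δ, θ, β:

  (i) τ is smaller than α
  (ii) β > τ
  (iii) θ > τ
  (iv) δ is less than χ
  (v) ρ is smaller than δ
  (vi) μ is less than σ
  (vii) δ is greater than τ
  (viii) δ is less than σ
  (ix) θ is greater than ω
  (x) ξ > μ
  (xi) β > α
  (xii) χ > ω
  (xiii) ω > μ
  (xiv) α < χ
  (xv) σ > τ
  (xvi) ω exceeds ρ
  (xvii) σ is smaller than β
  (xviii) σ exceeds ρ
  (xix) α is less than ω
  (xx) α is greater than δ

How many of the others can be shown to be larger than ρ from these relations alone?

7

Directly above ρ: δ, ω, σ.
One step further: α, θ, χ, β (7 so far).
No other element is forced above ρ by the given relations, so the count is 7.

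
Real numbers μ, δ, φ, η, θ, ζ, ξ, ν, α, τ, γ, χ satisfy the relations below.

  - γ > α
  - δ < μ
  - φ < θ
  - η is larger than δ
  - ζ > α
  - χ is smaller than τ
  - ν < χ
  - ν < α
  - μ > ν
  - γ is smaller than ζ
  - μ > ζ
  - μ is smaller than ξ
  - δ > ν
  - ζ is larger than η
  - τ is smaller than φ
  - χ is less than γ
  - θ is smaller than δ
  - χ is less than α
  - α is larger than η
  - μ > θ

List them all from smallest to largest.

ν < χ < τ < φ < θ < δ < η < α < γ < ζ < μ < ξ

Each adjacent pair is fixed by a given relation: ν < χ; χ < τ; τ < φ; φ < θ; θ < δ; δ < η; η < α; α < γ; γ < ζ; ζ < μ; μ < ξ. Chaining them end to end gives the full order.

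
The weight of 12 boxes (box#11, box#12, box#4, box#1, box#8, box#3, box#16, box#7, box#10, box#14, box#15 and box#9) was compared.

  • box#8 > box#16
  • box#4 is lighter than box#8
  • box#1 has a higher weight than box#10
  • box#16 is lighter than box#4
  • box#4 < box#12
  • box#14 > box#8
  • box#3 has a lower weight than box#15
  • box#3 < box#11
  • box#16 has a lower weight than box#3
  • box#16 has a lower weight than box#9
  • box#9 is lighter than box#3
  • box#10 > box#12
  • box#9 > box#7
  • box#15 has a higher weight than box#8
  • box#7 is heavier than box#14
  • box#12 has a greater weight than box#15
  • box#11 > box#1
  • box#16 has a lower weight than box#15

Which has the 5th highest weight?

Chaining the given pairs: box#16 < box#4 < box#8 < box#14 < box#7 < box#9 < box#3 < box#15 < box#12 < box#10 < box#1 < box#11.
The 5th largest is box#15.

box#15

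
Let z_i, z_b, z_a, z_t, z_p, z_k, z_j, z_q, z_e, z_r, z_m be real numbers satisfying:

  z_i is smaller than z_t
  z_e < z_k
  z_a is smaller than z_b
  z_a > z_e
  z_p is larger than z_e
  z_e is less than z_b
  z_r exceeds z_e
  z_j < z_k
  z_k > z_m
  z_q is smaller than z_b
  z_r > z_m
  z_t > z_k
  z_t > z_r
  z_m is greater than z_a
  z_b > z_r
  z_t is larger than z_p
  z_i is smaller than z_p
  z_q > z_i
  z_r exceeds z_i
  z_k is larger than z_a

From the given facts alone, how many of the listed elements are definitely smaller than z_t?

From z_t the given relations immediately reach z_i, z_k, z_r, z_p.
From those, z_j, z_e, z_a, z_m — 8 in total.
Nothing else is reachable below z_t; 8 in all.

8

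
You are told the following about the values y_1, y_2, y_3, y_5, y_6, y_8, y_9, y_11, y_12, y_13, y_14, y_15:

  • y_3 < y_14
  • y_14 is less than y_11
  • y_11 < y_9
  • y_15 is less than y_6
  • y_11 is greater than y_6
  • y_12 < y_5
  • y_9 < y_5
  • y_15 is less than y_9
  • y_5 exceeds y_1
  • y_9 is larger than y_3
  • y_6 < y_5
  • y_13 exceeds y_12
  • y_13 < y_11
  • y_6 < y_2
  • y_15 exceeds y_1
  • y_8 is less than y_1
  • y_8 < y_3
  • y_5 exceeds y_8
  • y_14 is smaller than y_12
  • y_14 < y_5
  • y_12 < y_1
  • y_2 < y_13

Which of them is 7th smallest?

Piecing the relations together gives one ordering: y_8 < y_3 < y_14 < y_12 < y_1 < y_15 < y_6 < y_2 < y_13 < y_11 < y_9 < y_5.
Counting 7 from the smallest end gives y_6.

y_6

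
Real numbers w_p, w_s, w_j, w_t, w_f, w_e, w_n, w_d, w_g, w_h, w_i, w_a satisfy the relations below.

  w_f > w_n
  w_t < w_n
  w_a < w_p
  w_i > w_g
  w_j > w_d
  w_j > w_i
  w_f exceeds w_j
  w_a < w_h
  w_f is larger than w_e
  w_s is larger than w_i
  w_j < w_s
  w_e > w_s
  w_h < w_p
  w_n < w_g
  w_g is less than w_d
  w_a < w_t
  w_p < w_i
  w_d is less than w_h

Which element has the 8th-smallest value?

Chaining the given pairs: w_a < w_t < w_n < w_g < w_d < w_h < w_p < w_i < w_j < w_s < w_e < w_f.
The 8th smallest is w_i.

w_i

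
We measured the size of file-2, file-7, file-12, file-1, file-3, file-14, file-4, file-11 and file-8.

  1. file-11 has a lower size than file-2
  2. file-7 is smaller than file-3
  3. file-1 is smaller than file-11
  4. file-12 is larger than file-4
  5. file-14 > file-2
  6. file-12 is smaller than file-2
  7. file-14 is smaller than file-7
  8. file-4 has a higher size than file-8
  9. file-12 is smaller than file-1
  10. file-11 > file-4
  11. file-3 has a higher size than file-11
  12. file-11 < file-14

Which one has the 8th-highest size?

file-4

Chaining the given pairs: file-8 < file-4 < file-12 < file-1 < file-11 < file-2 < file-14 < file-7 < file-3.
The 8th largest is file-4.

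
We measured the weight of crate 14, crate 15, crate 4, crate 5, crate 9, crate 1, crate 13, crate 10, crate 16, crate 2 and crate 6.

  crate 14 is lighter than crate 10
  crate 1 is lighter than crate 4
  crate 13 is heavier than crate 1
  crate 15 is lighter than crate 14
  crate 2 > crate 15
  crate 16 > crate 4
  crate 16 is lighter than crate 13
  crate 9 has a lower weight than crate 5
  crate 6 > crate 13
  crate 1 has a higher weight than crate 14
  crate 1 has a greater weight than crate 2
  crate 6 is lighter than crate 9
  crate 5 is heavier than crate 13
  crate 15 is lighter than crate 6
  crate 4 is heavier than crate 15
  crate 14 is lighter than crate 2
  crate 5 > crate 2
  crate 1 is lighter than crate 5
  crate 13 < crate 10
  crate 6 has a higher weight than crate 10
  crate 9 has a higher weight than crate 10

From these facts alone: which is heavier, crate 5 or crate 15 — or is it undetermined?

Chaining the given relations: crate 15 < crate 14 < crate 2 < crate 1 < crate 4 < crate 16 < crate 13 < crate 10 < crate 6 < crate 9 < crate 5.
So crate 5 is heavier.

crate 5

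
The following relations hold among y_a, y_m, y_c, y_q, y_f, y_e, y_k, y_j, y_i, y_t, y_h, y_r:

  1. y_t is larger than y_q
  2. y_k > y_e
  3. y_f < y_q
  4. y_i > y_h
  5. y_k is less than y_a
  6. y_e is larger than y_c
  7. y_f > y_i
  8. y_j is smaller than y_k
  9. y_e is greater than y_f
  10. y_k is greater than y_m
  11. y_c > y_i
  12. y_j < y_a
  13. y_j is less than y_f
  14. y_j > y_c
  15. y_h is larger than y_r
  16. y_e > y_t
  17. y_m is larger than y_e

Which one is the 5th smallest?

Piecing the relations together gives one ordering: y_r < y_h < y_i < y_c < y_j < y_f < y_q < y_t < y_e < y_m < y_k < y_a.
The 5th smallest is y_j.

y_j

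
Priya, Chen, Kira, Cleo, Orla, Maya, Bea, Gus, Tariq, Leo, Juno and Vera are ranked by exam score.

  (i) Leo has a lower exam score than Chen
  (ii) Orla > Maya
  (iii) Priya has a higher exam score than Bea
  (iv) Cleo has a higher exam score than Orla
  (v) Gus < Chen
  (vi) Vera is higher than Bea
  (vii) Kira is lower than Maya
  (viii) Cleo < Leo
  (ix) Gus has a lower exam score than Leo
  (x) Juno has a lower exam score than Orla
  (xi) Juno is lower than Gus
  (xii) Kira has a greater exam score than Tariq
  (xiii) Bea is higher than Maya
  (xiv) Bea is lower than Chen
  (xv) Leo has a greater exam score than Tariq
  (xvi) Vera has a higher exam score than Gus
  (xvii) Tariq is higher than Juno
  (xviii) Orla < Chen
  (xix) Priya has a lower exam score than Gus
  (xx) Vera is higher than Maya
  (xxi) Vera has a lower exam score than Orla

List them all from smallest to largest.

The consecutive links are each given: Juno < Tariq; Tariq < Kira; Kira < Maya; Maya < Bea; Bea < Priya; Priya < Gus; Gus < Vera; Vera < Orla; Orla < Cleo; Cleo < Leo; Leo < Chen.

Juno < Tariq < Kira < Maya < Bea < Priya < Gus < Vera < Orla < Cleo < Leo < Chen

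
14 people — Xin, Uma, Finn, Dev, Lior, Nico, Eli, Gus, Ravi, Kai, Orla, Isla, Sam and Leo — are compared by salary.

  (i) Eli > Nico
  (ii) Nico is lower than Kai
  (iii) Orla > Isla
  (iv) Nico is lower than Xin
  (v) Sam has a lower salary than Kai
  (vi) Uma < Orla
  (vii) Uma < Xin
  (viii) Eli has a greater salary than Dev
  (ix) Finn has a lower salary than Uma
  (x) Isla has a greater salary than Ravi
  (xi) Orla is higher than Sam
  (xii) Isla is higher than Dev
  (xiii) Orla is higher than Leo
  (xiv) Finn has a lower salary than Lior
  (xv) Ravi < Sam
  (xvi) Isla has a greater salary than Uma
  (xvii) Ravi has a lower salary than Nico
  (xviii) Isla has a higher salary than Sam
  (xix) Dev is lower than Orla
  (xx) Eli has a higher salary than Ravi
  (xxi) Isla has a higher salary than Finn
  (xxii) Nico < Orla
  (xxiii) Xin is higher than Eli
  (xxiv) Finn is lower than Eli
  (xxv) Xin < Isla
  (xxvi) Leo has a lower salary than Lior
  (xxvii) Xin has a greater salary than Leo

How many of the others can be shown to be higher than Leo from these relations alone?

4

The elements the relations force above Leo are Xin, Lior, Isla, Orla — no chain reaches any other.
That is 4.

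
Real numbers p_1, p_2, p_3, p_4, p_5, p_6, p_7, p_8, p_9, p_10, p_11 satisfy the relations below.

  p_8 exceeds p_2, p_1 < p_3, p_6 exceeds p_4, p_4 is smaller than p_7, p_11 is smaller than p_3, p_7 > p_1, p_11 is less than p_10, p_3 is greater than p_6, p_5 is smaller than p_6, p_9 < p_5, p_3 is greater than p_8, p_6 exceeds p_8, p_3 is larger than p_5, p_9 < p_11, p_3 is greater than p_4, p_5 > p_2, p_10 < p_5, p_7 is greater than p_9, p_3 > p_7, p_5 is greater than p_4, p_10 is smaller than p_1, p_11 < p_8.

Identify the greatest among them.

p_3

Chaining downward from p_3: directly below it, p_11, p_4, p_5, p_8, p_1, p_7, p_6; then p_2, p_9, p_10.
That covers every other element, and nothing is given above p_3, so p_3 is the greatest.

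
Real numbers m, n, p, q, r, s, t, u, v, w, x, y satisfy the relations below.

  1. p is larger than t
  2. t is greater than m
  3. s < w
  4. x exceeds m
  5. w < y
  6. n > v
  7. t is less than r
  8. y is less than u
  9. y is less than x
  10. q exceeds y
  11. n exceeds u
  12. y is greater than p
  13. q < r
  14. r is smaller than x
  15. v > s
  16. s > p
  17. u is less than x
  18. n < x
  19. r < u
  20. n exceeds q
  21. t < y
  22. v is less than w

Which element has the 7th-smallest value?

Piecing the relations together gives one ordering: m < t < p < s < v < w < y < q < r < u < n < x.
Counting 7 from the smallest end gives y.

y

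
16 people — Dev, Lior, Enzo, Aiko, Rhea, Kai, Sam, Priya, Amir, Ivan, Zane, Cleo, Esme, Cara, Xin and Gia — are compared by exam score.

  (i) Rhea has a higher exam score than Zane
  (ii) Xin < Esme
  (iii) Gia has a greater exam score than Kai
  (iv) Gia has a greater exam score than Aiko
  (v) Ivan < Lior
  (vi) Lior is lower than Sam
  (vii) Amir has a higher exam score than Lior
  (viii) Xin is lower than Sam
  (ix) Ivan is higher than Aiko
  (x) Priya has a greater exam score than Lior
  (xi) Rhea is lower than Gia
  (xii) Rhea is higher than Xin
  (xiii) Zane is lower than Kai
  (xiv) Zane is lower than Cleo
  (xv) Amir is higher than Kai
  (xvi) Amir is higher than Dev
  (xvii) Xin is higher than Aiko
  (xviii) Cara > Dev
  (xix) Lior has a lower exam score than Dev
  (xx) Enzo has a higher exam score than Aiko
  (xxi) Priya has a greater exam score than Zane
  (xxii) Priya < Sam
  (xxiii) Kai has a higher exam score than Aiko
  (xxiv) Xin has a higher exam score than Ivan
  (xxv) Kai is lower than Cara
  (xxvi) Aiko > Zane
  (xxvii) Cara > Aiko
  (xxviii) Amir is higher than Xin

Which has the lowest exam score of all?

Zane

Aiko is not least since Zane < Aiko; Kai is not least since Zane < Kai; Ivan is not least since Aiko < Ivan; Lior is not least since Ivan < Lior; Xin is not least since Aiko < Xin; Rhea is not least since Xin < Rhea; Dev is not least since Lior < Dev; Cara is not least since Kai < Cara; Amir is not least since Lior < Amir; Enzo is not least since Aiko < Enzo; Priya is not least since Zane < Priya; Esme is not least since Xin < Esme; Sam is not least since Xin < Sam; Cleo is not least since Zane < Cleo; Gia is not least since Rhea < Gia.
Only Zane has nothing below it, so Zane is the lowest exam score.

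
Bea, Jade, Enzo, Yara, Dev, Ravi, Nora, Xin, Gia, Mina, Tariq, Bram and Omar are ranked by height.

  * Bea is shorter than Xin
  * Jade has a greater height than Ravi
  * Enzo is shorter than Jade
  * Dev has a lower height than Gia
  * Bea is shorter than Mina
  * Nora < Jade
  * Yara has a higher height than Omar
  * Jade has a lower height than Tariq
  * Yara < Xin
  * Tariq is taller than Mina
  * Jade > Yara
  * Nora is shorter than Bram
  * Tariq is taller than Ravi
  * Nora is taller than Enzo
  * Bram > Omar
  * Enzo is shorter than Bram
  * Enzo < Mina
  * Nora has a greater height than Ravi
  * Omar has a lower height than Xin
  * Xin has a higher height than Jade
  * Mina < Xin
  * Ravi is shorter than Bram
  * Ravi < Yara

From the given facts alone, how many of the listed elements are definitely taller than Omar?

Directly above Omar: Yara, Bram, Xin.
One step further: Jade (4 so far).
One step further: Tariq (5 so far).
Nothing else is reachable above Omar; 5 in all.

5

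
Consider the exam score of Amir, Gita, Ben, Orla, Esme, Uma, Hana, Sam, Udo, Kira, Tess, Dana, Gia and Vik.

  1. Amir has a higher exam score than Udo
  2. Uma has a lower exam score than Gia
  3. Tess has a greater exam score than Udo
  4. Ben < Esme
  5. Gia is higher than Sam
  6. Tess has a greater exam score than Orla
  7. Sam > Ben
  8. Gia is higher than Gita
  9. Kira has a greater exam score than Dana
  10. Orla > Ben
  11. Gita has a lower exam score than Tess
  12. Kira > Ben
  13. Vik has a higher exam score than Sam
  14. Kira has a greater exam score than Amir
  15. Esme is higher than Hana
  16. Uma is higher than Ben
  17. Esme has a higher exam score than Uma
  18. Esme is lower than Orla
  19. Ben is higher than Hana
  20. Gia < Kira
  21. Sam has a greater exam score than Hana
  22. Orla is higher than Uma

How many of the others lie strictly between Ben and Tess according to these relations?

3

The relations place Ben below Tess. An element lies strictly between them when it is forced above Ben and also forced below Tess.
Above Ben: {Uma, Sam, Esme, Orla, Gia, Kira, Vik}. Below Tess: {Hana, Gita, Uma, Esme, Orla, Udo}.
Intersection: {Uma, Esme, Orla} — 3.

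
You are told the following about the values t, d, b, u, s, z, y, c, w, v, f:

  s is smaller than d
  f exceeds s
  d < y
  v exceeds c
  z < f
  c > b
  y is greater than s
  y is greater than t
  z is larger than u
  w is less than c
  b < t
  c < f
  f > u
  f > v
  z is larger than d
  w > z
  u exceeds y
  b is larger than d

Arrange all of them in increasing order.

s < d < b < t < y < u < z < w < c < v < f

Each adjacent pair is fixed by a given relation: s < d; d < b; b < t; t < y; y < u; u < z; z < w; w < c; c < v; v < f. Chaining them end to end gives the full order.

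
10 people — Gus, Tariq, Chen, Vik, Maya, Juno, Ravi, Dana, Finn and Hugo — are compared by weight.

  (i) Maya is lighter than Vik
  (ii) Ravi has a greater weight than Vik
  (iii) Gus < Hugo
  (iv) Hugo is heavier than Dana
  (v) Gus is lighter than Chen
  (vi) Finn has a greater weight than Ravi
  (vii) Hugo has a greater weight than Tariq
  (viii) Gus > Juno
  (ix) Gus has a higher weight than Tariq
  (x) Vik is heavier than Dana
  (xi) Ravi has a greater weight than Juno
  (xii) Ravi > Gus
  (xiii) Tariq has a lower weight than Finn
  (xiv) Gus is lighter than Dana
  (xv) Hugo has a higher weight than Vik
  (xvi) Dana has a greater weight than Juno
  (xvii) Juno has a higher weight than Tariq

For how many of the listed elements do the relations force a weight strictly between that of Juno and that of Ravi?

Chaining upward from Juno reaches: Gus, Chen, Dana, Vik, Finn, Hugo.
Chaining downward from Ravi reaches: Maya, Tariq, Gus, Dana, Vik.
Strictly between Juno and Ravi are those in both lists: Gus, Dana, Vik — 3 elements.

3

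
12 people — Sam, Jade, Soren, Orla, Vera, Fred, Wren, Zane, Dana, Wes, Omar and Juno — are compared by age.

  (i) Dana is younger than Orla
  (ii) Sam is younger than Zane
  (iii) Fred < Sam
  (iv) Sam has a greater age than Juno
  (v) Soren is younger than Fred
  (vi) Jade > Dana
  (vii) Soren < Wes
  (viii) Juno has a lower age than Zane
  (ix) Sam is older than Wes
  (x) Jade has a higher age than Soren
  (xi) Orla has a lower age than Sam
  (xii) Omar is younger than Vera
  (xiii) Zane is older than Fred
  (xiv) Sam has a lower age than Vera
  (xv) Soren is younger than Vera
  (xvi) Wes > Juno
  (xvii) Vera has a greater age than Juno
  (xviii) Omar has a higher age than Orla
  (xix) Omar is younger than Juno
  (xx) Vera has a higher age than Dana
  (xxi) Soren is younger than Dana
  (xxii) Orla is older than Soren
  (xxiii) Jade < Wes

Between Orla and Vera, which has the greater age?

Orla < Omar and Omar < Juno give Orla < Juno.
With Juno < Wes: Orla < Omar < Juno < Wes.
Then Wes < Sam extends the chain to Sam.
With Sam < Vera: Orla < Omar < Juno < Wes < Sam < Vera.
So Orla < Vera; Vera is the older of the two.

Vera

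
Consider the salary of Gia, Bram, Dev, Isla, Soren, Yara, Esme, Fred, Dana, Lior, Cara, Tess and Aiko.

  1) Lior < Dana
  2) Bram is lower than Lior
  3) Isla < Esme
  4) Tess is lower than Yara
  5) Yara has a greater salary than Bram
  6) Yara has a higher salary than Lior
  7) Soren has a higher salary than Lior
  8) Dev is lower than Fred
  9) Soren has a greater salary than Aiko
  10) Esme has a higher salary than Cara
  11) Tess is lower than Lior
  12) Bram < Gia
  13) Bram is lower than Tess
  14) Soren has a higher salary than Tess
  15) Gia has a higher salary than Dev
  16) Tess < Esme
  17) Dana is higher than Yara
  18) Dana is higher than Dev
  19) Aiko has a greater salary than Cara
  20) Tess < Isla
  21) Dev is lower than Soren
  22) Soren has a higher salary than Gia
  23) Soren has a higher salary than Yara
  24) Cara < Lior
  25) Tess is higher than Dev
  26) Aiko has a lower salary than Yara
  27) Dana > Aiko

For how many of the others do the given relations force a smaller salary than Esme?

From Esme the given relations immediately reach Cara, Tess, Isla.
From those, Dev, Bram — 5 in total.
No other element is forced below Esme by the given relations, so the count is 5.

5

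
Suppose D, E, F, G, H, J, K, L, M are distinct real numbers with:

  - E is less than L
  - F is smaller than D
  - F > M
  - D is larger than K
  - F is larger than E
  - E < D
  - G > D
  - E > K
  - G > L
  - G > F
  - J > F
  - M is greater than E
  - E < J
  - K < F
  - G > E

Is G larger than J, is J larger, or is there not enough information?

undetermined

Following every chain through J: below J we get K, E, M, F.
G is not reached, and no chain runs the other way from G to J.
So the given relations leave the order of J and G undetermined.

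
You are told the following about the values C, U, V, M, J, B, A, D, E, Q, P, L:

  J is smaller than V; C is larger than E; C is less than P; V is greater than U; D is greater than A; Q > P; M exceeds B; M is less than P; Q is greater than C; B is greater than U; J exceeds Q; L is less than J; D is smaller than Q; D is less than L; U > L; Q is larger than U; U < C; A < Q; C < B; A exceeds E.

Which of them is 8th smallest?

The consecutive relations fix a unique order: E < A < D < L < U < C < B < M < P < Q < J < V.
Counting 8 from the smallest end gives M.

M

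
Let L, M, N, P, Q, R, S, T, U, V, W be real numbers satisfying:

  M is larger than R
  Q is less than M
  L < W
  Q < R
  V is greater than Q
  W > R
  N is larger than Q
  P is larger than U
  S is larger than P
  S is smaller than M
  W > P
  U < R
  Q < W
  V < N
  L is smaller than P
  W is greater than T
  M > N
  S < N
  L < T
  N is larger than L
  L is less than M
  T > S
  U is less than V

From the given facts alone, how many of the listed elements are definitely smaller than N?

Directly below N: L, Q, V, S.
One step further: U, P (6 so far).
Nothing else is reachable below N; 6 in all.

6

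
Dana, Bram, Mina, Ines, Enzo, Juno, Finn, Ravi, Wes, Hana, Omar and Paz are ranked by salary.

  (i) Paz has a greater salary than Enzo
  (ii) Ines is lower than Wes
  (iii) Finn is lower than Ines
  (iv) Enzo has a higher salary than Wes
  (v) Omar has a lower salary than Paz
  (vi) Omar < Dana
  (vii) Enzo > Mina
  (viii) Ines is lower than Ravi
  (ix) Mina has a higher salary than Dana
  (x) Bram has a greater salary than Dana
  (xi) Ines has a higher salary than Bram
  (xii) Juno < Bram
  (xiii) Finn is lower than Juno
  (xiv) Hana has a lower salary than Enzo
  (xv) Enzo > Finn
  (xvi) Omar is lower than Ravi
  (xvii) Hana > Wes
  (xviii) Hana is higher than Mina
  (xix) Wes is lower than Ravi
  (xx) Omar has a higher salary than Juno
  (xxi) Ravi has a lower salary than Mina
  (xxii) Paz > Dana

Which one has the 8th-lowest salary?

Ravi

Piecing the relations together gives one ordering: Finn < Juno < Omar < Dana < Bram < Ines < Wes < Ravi < Mina < Hana < Enzo < Paz.
Counting 8 from the smallest end gives Ravi.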